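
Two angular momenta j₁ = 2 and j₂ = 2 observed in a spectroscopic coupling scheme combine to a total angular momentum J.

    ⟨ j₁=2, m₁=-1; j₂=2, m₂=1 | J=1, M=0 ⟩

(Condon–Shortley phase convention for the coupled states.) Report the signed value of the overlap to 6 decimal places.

√[3·3!1!1!/6! · 1!3!3!1!1!1!] = √(9/10)
  +(−1)^2/∏(2,1,1,1,0,0)! = 1/2  (running 1/2)
  +(−1)^3/∏(3,0,0,0,1,1)! = -1/6  (running 1/3)
⟨..|..⟩ = √(9/10)·(1/3) = +0.316228

+0.316228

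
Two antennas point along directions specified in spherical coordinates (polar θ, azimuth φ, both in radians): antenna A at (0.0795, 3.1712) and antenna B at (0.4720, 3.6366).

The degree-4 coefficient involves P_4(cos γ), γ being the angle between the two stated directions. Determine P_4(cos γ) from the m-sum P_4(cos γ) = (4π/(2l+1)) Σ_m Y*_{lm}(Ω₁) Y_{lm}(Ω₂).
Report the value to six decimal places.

Term-by-term m-sum for l=4 (normalisation 4π/9 = 1.396263):
  m=-4: Y*=(0.000017, 0.000002)  Y=(-0.007525, -0.017350)  product (-0.000000, -0.000000)
  m=-3: Y*=(-0.000622, -0.000055)  Y=(-0.008977, 0.104397)  product (0.000011, -0.000064)
  m=-2: Y*=(0.012544, 0.000744)  Y=(0.172753, -0.263228)  product (0.002363, -0.003173)
  m=-1: Y*=(-0.148090, -0.004386)  Y=(-0.430382, 0.232336)  product (0.064754, -0.032519)
  m=+0: Y*=(0.819744, -0.000000)  Y=(0.129775, 0.000000)  product (0.106382, 0.000000)
  m=+1: Y*=(0.148090, -0.004386)  Y=(0.430382, 0.232336)  product (0.064754, 0.032519)
  m=+2: Y*=(0.012544, -0.000744)  Y=(0.172753, 0.263228)  product (0.002363, 0.003173)
  m=+3: Y*=(0.000622, -0.000055)  Y=(0.008977, 0.104397)  product (0.000011, 0.000064)
  m=+4: Y*=(0.000017, -0.000002)  Y=(-0.007525, 0.017350)  product (-0.000000, 0.000000)
Σ over m = (0.240639, 0.000000); ×(4π/9) → (0.335995, 0.000000). Real part: 0.335995

0.335995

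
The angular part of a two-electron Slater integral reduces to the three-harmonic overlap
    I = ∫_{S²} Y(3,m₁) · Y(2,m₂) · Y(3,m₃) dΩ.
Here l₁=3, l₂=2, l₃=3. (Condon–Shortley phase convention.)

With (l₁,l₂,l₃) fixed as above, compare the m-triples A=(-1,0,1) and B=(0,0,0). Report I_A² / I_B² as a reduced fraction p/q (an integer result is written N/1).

Same 3,2,3: normalisation and zero-m 3j drop out of the ratio.
A: Δ: 2! 4! 2! / 9! → 1/3780; sum: t=0:+1/96 t=1:−1/6 t=2:+1/16 = -3/32; 3j²(3 2 3; -1 0 1) = Δ·Π!·Σ² = 3/140  (sign -1)
B: Δ: 2! 4! 2! / 9! → 1/3780; sum: t=0:+1/24 t=1:−1/4 t=2:+1/24 = -1/6; 3j²(3 2 3; 0 0 0) = Δ·Π!·Σ² = 4/105  (sign +1)
I_A²/I_B² = (3/140)/(4/105) = 9/16

9/16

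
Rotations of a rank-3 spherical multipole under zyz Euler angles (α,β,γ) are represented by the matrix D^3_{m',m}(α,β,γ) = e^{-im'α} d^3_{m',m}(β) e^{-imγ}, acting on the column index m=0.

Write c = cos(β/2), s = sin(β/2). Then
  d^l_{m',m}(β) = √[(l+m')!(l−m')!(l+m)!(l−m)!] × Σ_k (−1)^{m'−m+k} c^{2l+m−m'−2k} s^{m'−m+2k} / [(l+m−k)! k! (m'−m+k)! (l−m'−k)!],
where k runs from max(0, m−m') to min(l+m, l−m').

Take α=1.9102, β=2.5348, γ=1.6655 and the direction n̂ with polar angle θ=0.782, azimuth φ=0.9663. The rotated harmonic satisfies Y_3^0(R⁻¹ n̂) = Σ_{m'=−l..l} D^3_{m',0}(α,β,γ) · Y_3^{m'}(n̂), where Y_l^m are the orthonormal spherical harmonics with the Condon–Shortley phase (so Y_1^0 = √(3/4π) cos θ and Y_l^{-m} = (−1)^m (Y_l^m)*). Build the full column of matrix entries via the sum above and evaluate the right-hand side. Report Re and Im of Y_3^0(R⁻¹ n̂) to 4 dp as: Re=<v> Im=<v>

Need the full column D^3_{m',0} for m'=−3..3 at α=1.9102, β=2.5348, γ=1.6655.
cos(β/2)=0.298763, sin(β/2)=0.954327
d^3_{-3,0}: single k=3 term ⇒ +0.103654;  D = +0.088228-0.054407i
d^3_{-2,0}: k∈[2..3] ⇒ +0.039743 -0.405512 = -0.365769;  D = +0.284686+0.229654i
d^3_{-1,0}: k∈[1..3] ⇒ +0.007869 -0.240871 +0.819227 = +0.586225;  D = -0.195169+0.552783i
d^3_{0,0}: k∈[0..3] ⇒ +0.000711 -0.065305 +0.666325 -0.755412 = -0.153681;  D = -0.153681+0.000000i
d^3_{1,0}: k∈[0..2] ⇒ -0.007869 +0.240871 -0.819227 = -0.586225;  D = +0.195169+0.552783i
d^3_{2,0}: k∈[0..1] ⇒ +0.039743 -0.405512 = -0.365769;  D = +0.284686-0.229654i
d^3_{3,0}: single k=0 term ⇒ -0.103654;  D = -0.088228-0.054407i
Y_3^{m'}(θ=0.782,φ=0.9663) and Σ D·Y over m':
  (+0.0882-0.0544i)·(-0.1417-0.0351i)  (+0.2847+0.2297i)·(-0.1275-0.3368i)  (-0.1952+0.5528i)·(+0.1964-0.2843i)  (-0.1537+0.0000i)·(-0.1279+0.0000i)  (+0.1952+0.5528i)·(-0.1964-0.2843i)  (+0.2847-0.2297i)·(-0.1275+0.3368i)  (-0.0882-0.0544i)·(+0.1417-0.0351i)
Y_3^0(R⁻¹ n̂) = +0.310565-0.000000i

Re=0.3106 Im=0.0000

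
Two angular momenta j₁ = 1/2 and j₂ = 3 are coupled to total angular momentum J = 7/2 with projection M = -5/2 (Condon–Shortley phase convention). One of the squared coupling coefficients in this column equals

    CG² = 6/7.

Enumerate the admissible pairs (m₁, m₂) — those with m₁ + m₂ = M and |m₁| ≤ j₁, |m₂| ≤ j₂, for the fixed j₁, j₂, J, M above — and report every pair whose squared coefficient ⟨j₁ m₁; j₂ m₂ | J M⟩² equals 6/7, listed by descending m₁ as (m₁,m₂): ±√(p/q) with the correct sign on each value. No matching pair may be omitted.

(-1/2,-2): +√(6/7)

Admissible pairs with m₁+m₂ = M = -5/2: (-1/2,-2), (1/2,-3)
  (m₁,m₂)=(1/2,-3): CG² = 1/7, CG = +√(1/7)
  (m₁,m₂)=(-1/2,-2): CG² = 6/7, CG = +√(6/7)   ← matches the target
Pairs with CG² = 6/7: (-1/2,-2): +√(6/7)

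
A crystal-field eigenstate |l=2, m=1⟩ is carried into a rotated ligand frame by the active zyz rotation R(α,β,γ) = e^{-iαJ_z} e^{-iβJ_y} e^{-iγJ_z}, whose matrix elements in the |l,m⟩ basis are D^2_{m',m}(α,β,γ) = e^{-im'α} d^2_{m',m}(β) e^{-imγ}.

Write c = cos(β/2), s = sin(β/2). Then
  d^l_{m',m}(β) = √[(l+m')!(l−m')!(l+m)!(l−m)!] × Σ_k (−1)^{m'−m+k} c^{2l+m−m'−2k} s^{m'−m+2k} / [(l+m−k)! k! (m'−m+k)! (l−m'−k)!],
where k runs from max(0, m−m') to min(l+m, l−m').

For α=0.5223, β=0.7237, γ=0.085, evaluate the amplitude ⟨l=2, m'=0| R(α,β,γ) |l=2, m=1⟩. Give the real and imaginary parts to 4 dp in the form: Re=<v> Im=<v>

Re=0.6055 Im=-0.0516

D^2_{0,1}(0.5223,0.7237,0.0850) = e^{-i·0·0.5223}·d^2_{0,1}(0.7237)·e^{-i·1·0.0850}. Compute d first:
Half-angle: c=0.935244, s=0.354005. N=√(2·2·6·1)=4.898979
Admissible k: 1..2 (factorial args all ≥0)
  k=1: (−1)^0·4.8990/(2)·0.9352^3·0.3540^1 = +0.709348
  k=2: (−1)^1·4.8990/(2)·0.9352^1·0.3540^3 = -0.101632
d^2_{0,1}(0.7237) = +0.709348 -0.101632 = +0.607716
D = (+1.000000+0.000000i)·(+0.607716)·(+0.996390-0.084898i) = +0.605522-0.051594i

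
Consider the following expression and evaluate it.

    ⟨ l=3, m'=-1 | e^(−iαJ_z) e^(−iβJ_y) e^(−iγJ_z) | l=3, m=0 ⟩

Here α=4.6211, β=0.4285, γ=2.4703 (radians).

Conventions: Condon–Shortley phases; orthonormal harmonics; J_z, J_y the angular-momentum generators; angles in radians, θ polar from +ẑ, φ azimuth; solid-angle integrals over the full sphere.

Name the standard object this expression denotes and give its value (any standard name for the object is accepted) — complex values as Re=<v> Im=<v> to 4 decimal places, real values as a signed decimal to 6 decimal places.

This is a Wigner D-matrix element — the rotation-matrix element ⟨l m'| R(α,β,γ) |l m⟩ in the angular-momentum basis.
First d^3_{-1,0}(β=0.4285), then the phase factors e^{-i(-1)α} and e^{-i(0)γ}:
Half-angle: c=0.977136, s=0.212615. N=√(2·24·6·6)=41.569219
k: max(0,(0)−(-1))=1 … min(3+(0),3−(-1))=3
  k=1: (−1)^0·41.5692/(12)·0.9771^5·0.2126^1 = +0.656084
  k=2: (−1)^1·41.5692/(4)·0.9771^3·0.2126^3 = -0.093187
  k=3: (−1)^2·41.5692/(12)·0.9771^1·0.2126^5 = +0.001471
d^3_{-1,0}(0.4285) = +0.656084 -0.093187 +0.001471 = +0.564367
D = (-0.091162-0.995836i)·(+0.564367)·(+1.000000+0.000000i) = -0.051449-0.562017i

Wigner D-matrix element, Re=-0.0514 Im=-0.5620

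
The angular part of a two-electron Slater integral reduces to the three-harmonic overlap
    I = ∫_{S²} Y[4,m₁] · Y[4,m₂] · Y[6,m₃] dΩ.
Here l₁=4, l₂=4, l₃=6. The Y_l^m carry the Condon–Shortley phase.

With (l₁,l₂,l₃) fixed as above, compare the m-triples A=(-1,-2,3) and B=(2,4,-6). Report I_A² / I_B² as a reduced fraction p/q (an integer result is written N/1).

35/88

Same 4,4,6: normalisation and zero-m 3j drop out of the ratio.
A: Δ: 2! 6! 6! / 15! → 1/1261260; sum: t=0:+1/11520 t=1:−1/5760 t=2:+1/51840 = -7/103680; 3j²(4 4 6; -1 -2 3) = Δ·Π!·Σ² = 7/858  (sign +1)
B: Δ: 2! 6! 6! / 15! → 1/1261260; sum: t=2:+1/1036800 = 1/1036800; 3j²(4 4 6; 2 4 -6) = Δ·Π!·Σ² = 4/195  (sign +1)
I_A²/I_B² = (7/858)/(4/195) = 35/88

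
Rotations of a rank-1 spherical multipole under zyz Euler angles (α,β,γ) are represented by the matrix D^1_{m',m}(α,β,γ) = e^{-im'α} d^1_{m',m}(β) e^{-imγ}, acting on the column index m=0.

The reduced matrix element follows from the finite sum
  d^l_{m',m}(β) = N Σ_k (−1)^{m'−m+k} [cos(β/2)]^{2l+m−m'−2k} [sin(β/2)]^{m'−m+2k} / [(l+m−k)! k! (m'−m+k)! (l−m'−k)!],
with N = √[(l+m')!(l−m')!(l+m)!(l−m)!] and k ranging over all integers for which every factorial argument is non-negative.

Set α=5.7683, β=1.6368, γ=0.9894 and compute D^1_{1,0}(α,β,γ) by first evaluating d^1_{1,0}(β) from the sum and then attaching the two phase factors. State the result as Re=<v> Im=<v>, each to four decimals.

D^1_{1,0}(5.7683,1.6368,0.9894) = e^{-i·1·5.7683}·d^1_{1,0}(1.6368)·e^{-i·0·0.9894}. Compute d first:
c=cos(1.636800/2)=0.683390, s=sin(1.636800/2)=0.730053; N=√[2·1·1·1]=1.414214
The bounds max(0,m−m')=0 and min(l+m,l−m')=0 give 1 term
  k=0: (−1)^1·1.4142/(1)·0.6834^1·0.7301^1 = -0.705567
d^1_{1,0}(1.6368) = -0.705567
Phases: e^{-i·(1)·5.7683}=+0.870349+0.492435i, e^{-i·(0)·0.9894}=+1.000000+0.000000i ⇒ D=-0.614090-0.347446i

Re=-0.6141 Im=-0.3474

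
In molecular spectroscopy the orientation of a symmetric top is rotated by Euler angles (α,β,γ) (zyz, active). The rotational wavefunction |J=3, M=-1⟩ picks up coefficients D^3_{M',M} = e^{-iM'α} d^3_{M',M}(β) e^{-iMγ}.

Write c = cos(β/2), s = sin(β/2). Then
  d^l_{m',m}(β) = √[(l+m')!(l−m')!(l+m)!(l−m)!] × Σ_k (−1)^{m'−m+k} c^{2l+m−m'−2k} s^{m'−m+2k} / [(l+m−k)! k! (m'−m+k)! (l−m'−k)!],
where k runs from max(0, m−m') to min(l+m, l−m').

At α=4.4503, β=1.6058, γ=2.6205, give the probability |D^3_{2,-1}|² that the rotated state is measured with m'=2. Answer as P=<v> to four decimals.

P=0.1339

First d^3_{2,-1}(β=1.6058), then the phase factors e^{-i(2)α} and e^{-i(-1)γ}:
With c≡cos(β/2)=0.694623 and s≡sin(β/2)=0.719374, N=[120·1·2·24]^{1/2}=75.894664
k∈{0,1} keeps every argument non-negative
  k=0: (−1)^3·75.8947/(12)·0.6946^3·0.7194^3 = -0.789117
  k=1: (−1)^4·75.8947/(24)·0.6946^1·0.7194^5 = +0.423177
d^3_{2,-1}(1.6058) = -0.789117 +0.423177 = -0.365941
|D^3_{2,-1}|² = |d^3_{2,-1}(β)|² = (-0.365941)² = 0.133913 (the z-rotation phases have unit modulus)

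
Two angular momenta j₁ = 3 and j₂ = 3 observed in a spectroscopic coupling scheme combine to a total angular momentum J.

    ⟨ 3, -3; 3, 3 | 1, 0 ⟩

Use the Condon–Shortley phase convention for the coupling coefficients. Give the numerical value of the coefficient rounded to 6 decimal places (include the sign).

-0.566947

j₁+j₂−J=5  J+j₁−j₂=1  J−j₁+j₂=1  j₁+j₂+J+1=8
(j₁±m₁, j₂±m₂, J±M) = (0,6,6,0,1,1)
P² = 32400/7
sum k=5..5:
  [5] −1/120 = -1/120
S = -1/120
C² = P²·S² = 9/28 ; C = -0.566947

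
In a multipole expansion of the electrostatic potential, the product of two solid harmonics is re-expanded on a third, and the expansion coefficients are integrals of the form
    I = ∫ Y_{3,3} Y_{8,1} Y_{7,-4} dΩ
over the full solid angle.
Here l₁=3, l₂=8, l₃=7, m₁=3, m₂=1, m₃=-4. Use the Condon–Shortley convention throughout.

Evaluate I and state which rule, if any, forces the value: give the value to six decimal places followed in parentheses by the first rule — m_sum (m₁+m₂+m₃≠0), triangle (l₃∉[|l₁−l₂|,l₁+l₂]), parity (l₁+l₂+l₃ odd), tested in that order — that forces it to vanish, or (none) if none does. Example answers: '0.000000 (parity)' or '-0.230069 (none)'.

m-sum 0 ✓  L=18 even ✓  5≤7≤11 ✓
Π(2lᵢ+1) = 7×17×15 = 1785
triangle coeff Δ(3,8,7) = 1/5290740
Σ_t [1,3]: t=1:−1/7257600 t=2:+1/2073600 t=3:−1/7257600 = 1/4838400
(3j)²=252/20995 [(3 8 7; 0 0 0)], sign=-1
Σ_t [0,0]: t=0:+1/104509440 = 1/104509440
(3j)²=275/50388 [(3 8 7; 3 1 -4)], sign=-1
⇒ 4πI² = 121275/1037153
I = (+1)√(121275/1037153/(4π)) = 0.09646267
No selection rule forces the value: the integral is nonzero (none).

0.096463 (none)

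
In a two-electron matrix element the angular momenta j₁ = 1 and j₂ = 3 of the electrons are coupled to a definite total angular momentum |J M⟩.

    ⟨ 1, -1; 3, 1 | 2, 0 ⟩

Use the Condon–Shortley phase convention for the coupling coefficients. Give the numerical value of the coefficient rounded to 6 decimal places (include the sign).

triangle: 2!×0!×4!/7! = 48/5040
(j±m)!: 0!×2!×4!×2!×2!×2! = 384
prefactor² = (2J+1)×Δ×N² = 128/7
  k=2: +1/(2!×0!×0!×2!×0!×2!) = 1/8
Σ = 1/8  ⇒  CG² = 128/7×(1/8)² = 2/7
CG = +√(2/7) = +0.534522

+0.534522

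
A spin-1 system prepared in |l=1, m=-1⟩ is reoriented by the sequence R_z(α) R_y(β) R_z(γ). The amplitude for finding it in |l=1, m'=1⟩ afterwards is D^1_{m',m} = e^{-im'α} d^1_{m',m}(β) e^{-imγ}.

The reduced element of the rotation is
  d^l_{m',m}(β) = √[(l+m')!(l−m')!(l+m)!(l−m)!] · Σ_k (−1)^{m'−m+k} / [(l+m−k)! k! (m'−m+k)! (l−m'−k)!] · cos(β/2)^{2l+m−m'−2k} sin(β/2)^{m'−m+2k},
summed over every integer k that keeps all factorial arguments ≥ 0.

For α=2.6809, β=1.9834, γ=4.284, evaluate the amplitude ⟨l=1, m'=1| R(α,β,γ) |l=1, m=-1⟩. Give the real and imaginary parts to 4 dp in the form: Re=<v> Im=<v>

Re=-0.0226 Im=0.7001

Split into d^1_{1,-1}(β=1.9834) × two z-phases.
Half-angle: c=0.547268, s=0.836958. N=√(2·1·1·2)=2.000000
Admissible k: 0..0 (factorial args all ≥0)
  k=0: (−1)^2·2.0000/(2)·0.5473^0·0.8370^2 = +0.700498
d^1_{1,-1}(1.9834) = +0.700498
Attach z-rotation phases: D = e^{-i(1)(2.6809)}·(+0.700498)·e^{-i(-1)(4.2840)} = -0.022625+0.700132i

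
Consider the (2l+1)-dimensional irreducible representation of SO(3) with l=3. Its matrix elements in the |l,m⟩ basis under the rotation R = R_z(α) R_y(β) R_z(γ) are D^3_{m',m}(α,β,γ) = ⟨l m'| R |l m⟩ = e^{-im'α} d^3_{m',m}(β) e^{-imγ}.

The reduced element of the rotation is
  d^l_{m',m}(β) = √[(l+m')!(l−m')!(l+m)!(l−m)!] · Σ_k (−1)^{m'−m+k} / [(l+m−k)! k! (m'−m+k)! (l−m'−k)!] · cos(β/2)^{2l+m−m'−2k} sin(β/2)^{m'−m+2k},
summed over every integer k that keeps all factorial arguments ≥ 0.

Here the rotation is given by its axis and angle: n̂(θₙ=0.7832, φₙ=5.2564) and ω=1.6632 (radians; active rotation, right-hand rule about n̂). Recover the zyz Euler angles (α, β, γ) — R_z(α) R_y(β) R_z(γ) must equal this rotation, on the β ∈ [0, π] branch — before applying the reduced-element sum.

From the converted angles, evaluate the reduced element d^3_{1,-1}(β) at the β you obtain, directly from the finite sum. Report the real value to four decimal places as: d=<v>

d=0.4544

Axis–angle → zyz. n̂ = (sinθₙcosφₙ, sinθₙsinφₙ, cosθₙ) = (+0.365173, -0.603697, +0.708659), ω = 1.6632.
R = I cosω + sinω [n̂]ₓ + (1−cosω) n̂n̂ᵀ gives
  R = [+0.053384, -0.946432, -0.318460; +0.464840, +0.305807, -0.830907; +0.883784, -0.103676, +0.456265]
β = atan2(√(R₁₃²+R₂₃²), R₃₃) = 1.097003; α = atan2(R₂₃, R₁₃) mod 2π = 4.346390; γ = atan2(R₃₂, −R₃₁) mod 2π = 3.258368
d^3_{1,-1}(β=1.0970) via the finite sum:
Half-angle: c=0.853307, s=0.521409. N=√(24·2·2·24)=48.000000
k∈{0,1,2} keeps every argument non-negative
  k=0: (−1)^2·48.0000/(8)·0.8533^4·0.5214^2 = +0.864827
  k=1: (−1)^3·48.0000/(6)·0.8533^2·0.5214^4 = -0.430542
  k=2: (−1)^4·48.0000/(48)·0.8533^0·0.5214^6 = +0.020094
d^3_{1,-1}(1.0970) = +0.864827 -0.430542 +0.020094 = +0.454380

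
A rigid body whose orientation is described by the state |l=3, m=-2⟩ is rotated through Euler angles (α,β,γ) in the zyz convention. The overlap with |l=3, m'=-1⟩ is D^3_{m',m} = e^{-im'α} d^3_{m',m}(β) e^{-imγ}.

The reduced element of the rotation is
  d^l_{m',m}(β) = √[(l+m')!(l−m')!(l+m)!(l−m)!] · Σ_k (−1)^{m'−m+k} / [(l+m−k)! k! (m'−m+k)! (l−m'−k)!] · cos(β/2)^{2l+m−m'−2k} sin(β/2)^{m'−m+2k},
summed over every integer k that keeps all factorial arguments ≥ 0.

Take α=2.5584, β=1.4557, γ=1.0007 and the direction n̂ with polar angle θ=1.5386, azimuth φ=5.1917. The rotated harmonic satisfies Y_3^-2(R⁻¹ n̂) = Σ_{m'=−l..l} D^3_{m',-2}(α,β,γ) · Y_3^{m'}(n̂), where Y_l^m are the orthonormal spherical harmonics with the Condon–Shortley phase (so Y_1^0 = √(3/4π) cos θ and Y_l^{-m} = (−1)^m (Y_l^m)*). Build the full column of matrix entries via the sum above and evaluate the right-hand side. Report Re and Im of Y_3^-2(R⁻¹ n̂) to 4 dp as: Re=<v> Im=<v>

Re=0.0225 Im=0.2232

Need the full column D^3_{m',-2} for m'=−3..3 at α=2.5584, β=1.4557, γ=1.0007.
cos(β/2)=0.746606, sin(β/2)=0.665266
d^3_{-3,-2}: single k=1 term ⇒ +0.378033;  D = -0.366110-0.094194i
d^3_{-2,-2}: k∈[0..1] ⇒ +0.173201 -0.687587 = -0.514386;  D = -0.345239-0.381318i
d^3_{-1,-2}: k∈[0..1] ⇒ -0.488038 +0.774981 = +0.286943;  D = -0.043615-0.283609i
d^3_{0,-2}: k∈[0..1] ⇒ +0.753214 -0.598033 = +0.155180;  D = -0.064775+0.141015i
d^3_{1,-2}: k∈[0..1] ⇒ -0.774981 +0.307658 = -0.467323;  D = -0.396685+0.247047i
d^3_{2,-2}: k∈[0..1] ⇒ +0.545927 -0.086691 = +0.459237;  D = -0.459079-0.012027i
d^3_{3,-2}: single k=0 term ⇒ -0.238311;  D = -0.195415-0.136400i
Y_3^{m'}(θ=1.5386,φ=5.1917) and Σ D·Y over m':
  (-0.3661-0.0942i)·(-0.4129-0.0552i)  (-0.3452-0.3813i)·(-0.0189+0.0269i)  (-0.0436-0.2836i)·(-0.1482-0.2851i)  (-0.0648+0.1410i)·(-0.0360+0.0000i)  (-0.3967+0.2470i)·(+0.1482-0.2851i)  (-0.4591-0.0120i)·(-0.0189-0.0269i)  (-0.1954-0.1364i)·(+0.4129-0.0552i)
Y_3^-2(R⁻¹ n̂) = +0.022461+0.223158i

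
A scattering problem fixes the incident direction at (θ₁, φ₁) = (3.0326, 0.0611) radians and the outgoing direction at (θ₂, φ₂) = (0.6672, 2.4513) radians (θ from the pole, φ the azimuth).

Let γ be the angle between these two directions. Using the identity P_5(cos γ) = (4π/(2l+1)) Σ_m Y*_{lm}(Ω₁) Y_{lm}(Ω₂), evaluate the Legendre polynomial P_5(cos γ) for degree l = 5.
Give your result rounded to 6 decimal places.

Addition theorem: P_5(cos γ) = (4π/11) Σ_m Y*_{lm}(Ω₁) Y_{lm}(Ω₂), m = −5…5:
  [-5]  conj(Y_{5,-5})(Ω₁) = 0.00001 + 0.00000j ; Y_{5,-5}(Ω₂) = 0.04010 + 0.01284j ; Δ = 0.00000 + 0.00000j
  [-4]  conj(Y_{5,-4})(Ω₁) = -0.00020 - 0.00005j ; Y_{5,-4}(Ω₂) = -0.15696 + 0.06277j ; Δ = 0.00003 - 0.00000j
  [-3]  conj(Y_{5,-3})(Ω₁) = 0.00346 + 0.00064j ; Y_{5,-3}(Ω₂) = 0.17898 - 0.32756j ; Δ = 0.00083 - 0.00102j
  [-2]  conj(Y_{5,-2})(Ω₁) = -0.03887 - 0.00477j ; Y_{5,-2}(Ω₂) = 0.08205 + 0.42614j ; Δ = -0.00115 - 0.01696j
  [-1]  conj(Y_{5,-1})(Ω₁) = 0.26678 + 0.01632j ; Y_{5,-1}(Ω₂) = -0.05466 - 0.04514j ; Δ = -0.01384 - 0.01293j
  [+0]  conj(Y_{5,0})(Ω₁) = -0.85404 + 0.00000j ; Y_{5,0}(Ω₂) = -0.38639 + 0.00000j ; Δ = 0.33000 + 0.00000j
  [+1]  conj(Y_{5,1})(Ω₁) = -0.26678 + 0.01632j ; Y_{5,1}(Ω₂) = 0.05466 - 0.04514j ; Δ = -0.01384 + 0.01293j
  [+2]  conj(Y_{5,2})(Ω₁) = -0.03887 + 0.00477j ; Y_{5,2}(Ω₂) = 0.08205 - 0.42614j ; Δ = -0.00115 + 0.01696j
  [+3]  conj(Y_{5,3})(Ω₁) = -0.00346 + 0.00064j ; Y_{5,3}(Ω₂) = -0.17898 - 0.32756j ; Δ = 0.00083 + 0.00102j
  [+4]  conj(Y_{5,4})(Ω₁) = -0.00020 + 0.00005j ; Y_{5,4}(Ω₂) = -0.15696 - 0.06277j ; Δ = 0.00003 + 0.00000j
  [+5]  conj(Y_{5,5})(Ω₁) = -0.00001 + 0.00000j ; Y_{5,5}(Ω₂) = -0.04010 + 0.01284j ; Δ = 0.00000 - 0.00000j
Total Σ_m = 0.30172 + 0.00000j. Multiply by 1.142397: 0.34469 + 0.00000j. P_5(cos γ) = 0.344688

0.344688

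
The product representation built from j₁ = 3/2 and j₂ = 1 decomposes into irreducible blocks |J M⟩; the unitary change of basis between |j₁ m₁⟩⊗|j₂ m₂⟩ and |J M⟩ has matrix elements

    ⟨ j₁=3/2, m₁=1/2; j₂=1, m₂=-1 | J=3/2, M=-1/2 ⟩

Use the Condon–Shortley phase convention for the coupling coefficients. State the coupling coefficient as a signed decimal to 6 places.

+√(8/15) = +0.730297

triangle: 1!×2!×1!/5! = 2/120
(j±m)!: 2!×1!×0!×2!×1!×2! = 8
prefactor² = (2J+1)×Δ×N² = 8/15
  k=0: +1/(0!×1!×1!×0!×1!×1!) = 1
Σ = 1  ⇒  CG² = 8/15×1² = 8/15
CG = +√(8/15) = +0.730297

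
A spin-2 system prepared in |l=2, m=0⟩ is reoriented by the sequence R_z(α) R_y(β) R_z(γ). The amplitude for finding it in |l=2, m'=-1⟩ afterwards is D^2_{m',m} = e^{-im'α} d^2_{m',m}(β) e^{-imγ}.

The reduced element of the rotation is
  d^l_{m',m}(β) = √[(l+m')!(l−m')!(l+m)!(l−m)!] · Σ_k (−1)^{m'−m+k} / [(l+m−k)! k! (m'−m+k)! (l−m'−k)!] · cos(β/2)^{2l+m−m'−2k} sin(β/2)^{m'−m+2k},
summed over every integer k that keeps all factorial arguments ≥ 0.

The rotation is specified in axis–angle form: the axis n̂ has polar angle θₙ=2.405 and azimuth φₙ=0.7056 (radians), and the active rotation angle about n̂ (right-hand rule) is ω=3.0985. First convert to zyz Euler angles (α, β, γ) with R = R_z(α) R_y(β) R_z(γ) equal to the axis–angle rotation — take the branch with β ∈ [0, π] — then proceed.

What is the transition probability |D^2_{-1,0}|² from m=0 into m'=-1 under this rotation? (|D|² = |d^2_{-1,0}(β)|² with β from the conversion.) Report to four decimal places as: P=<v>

Axis–angle → zyz. n̂ = (sinθₙcosφₙ, sinθₙsinφₙ, cosθₙ) = (+0.511365, +0.435635, -0.740762), ω = 3.0985.
R = I cosω + sinω [n̂]ₓ + (1−cosω) n̂n̂ᵀ gives
  R = [-0.476326, +0.477242, -0.738481; +0.413419, -0.619692, -0.667133; -0.776014, -0.623075, +0.097875]
β = atan2(√(R₁₃²+R₂₃²), R₃₃) = 1.472764; α = atan2(R₂₃, R₁₃) mod 2π = 3.876276; γ = atan2(R₃₂, −R₃₁) mod 2π = 5.606668
Split into d^2_{-1,0}(β=1.4728) × two z-phases.
With c≡cos(β/2)=0.740903 and s≡sin(β/2)=0.671612, N=[1·6·2·2]^{1/2}=4.898979
The bounds max(0,m−m')=1 and min(l+m,l−m')=2 give 2 terms
  k=1: (−1)^0·4.8990/(2)·0.7409^3·0.6716^1 = +0.669080
  k=2: (−1)^1·4.8990/(2)·0.7409^1·0.6716^3 = -0.549784
d^2_{-1,0}(1.4728) = +0.669080 -0.549784 = +0.119296
|D^2_{-1,0}|² = |d^2_{-1,0}(β)|² = (+0.119296)² = 0.014232 (the z-rotation phases have unit modulus)

P=0.0142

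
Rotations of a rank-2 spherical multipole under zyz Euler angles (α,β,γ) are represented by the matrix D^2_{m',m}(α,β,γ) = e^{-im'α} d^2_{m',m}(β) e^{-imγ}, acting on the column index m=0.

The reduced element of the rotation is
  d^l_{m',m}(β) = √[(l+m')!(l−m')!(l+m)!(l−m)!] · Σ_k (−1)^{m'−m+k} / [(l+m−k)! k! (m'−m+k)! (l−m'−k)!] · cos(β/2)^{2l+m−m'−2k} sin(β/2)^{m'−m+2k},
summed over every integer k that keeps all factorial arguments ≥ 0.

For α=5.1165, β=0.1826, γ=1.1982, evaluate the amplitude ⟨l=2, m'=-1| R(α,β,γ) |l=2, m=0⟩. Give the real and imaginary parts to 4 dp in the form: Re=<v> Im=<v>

Re=0.0860 Im=-0.2011

D^2_{-1,0}(5.1165,0.1826,1.1982) = e^{-i·-1·5.1165}·d^2_{-1,0}(0.1826)·e^{-i·0·1.1982}. Compute d first:
c=cos(0.182600/2)=0.995835, s=sin(0.182600/2)=0.091173; N=√[1·6·2·2]=4.898979
The bounds max(0,m−m')=1 and min(l+m,l−m')=2 give 2 terms
  k=1: (−1)^0·4.8990/(2)·0.9958^3·0.0912^1 = +0.220549
  k=2: (−1)^1·4.8990/(2)·0.9958^1·0.0912^3 = -0.001849
d^2_{-1,0}(0.1826) = +0.220549 -0.001849 = +0.218700
Phases: e^{-i·(-1)·5.1165}=+0.393202-0.919452i, e^{-i·(0)·1.1982}=+1.000000+0.000000i ⇒ D=+0.085993-0.201085i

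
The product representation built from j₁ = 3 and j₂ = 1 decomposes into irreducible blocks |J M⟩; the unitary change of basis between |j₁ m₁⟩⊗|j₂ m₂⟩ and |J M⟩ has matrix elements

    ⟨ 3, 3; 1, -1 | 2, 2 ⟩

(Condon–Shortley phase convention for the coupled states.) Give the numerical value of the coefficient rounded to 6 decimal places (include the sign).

+0.845154

j₁+j₂−J=2  J+j₁−j₂=4  J−j₁+j₂=0  j₁+j₂+J+1=7
(j₁±m₁, j₂±m₂, J±M) = (6,0,0,2,4,0)
P² = 11520/7
sum k=0..0:
  [0] +1/48 = 1/48
S = 1/48
C² = P²·S² = 5/7 ; C = +0.845154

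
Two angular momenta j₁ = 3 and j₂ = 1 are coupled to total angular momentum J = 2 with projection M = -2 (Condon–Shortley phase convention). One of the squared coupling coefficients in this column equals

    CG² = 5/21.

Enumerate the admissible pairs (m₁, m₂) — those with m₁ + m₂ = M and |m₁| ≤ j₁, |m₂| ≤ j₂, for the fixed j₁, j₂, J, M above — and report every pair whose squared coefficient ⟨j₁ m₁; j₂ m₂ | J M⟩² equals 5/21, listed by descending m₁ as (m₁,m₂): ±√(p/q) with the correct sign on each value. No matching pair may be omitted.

Admissible pairs with m₁+m₂ = M = -2: (-3,1), (-2,0), (-1,-1)
  (m₁,m₂)=(-1,-1): CG² = 1/21, CG = +√(1/21)
  (m₁,m₂)=(-2,0): CG² = 5/21, CG = −√(5/21)   ← matches the target
  (m₁,m₂)=(-3,1): CG² = 5/7, CG = +√(5/7)
Pairs with CG² = 5/21: (-2,0): −√(5/21)

(-2,0): −√(5/21)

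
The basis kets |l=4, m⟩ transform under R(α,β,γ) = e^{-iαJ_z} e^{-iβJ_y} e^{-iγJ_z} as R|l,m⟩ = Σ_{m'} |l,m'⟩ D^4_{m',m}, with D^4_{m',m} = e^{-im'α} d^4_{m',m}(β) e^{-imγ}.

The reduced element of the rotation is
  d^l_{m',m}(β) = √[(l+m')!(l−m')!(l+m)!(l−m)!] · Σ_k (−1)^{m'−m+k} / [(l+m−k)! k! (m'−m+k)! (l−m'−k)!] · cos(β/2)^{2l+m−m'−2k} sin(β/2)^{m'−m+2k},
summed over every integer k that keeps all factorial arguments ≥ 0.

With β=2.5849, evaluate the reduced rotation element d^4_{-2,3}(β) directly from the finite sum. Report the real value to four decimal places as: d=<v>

d^4_{-2,3}(β=2.5849) via the finite sum:
c=cos(2.584900/2)=0.274766, s=sin(2.584900/2)=0.961511; N=√[2·720·5040·1]=2693.993318
k: max(0,(3)−(-2))=5 … min(4+(3),4−(-2))=6
  k=5: (−1)^0·2693.9933/(240)·0.2748^3·0.9615^5 = +0.191358
  k=6: (−1)^1·2693.9933/(720)·0.2748^1·0.9615^7 = -0.781101
d^4_{-2,3}(2.5849) = +0.191358 -0.781101 = -0.589743

d=-0.5897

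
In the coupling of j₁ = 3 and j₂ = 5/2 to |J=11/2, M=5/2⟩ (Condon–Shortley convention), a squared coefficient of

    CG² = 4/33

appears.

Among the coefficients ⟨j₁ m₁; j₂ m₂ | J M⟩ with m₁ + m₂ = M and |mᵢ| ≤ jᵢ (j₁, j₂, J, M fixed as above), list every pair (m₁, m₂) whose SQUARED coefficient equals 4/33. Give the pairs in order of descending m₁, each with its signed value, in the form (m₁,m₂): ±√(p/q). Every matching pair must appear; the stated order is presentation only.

(0,5/2): +√(4/33)

Admissible pairs with m₁+m₂ = M = 5/2: (0,5/2), (1,3/2), (2,1/2), (3,-1/2)
  (m₁,m₂)=(3,-1/2): CG² = 2/33, CG = +√(2/33)
  (m₁,m₂)=(2,1/2): CG² = 4/11, CG = +√(4/11)
  (m₁,m₂)=(1,3/2): CG² = 5/11, CG = +√(5/11)
  (m₁,m₂)=(0,5/2): CG² = 4/33, CG = +√(4/33)   ← matches the target
Pairs with CG² = 4/33: (0,5/2): +√(4/33)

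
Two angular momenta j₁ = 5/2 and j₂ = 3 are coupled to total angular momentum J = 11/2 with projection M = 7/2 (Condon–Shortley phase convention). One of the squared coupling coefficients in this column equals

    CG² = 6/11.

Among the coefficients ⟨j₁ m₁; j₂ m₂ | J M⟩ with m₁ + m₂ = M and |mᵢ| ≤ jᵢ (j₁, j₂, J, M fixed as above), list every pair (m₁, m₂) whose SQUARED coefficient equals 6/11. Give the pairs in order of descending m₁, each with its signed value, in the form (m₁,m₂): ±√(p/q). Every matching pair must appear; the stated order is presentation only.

(3/2,2): +√(6/11)

Admissible pairs with m₁+m₂ = M = 7/2: (1/2,3), (3/2,2), (5/2,1)
  (m₁,m₂)=(5/2,1): CG² = 3/11, CG = +√(3/11)
  (m₁,m₂)=(3/2,2): CG² = 6/11, CG = +√(6/11)   ← matches the target
  (m₁,m₂)=(1/2,3): CG² = 2/11, CG = +√(2/11)
Pairs with CG² = 6/11: (3/2,2): +√(6/11)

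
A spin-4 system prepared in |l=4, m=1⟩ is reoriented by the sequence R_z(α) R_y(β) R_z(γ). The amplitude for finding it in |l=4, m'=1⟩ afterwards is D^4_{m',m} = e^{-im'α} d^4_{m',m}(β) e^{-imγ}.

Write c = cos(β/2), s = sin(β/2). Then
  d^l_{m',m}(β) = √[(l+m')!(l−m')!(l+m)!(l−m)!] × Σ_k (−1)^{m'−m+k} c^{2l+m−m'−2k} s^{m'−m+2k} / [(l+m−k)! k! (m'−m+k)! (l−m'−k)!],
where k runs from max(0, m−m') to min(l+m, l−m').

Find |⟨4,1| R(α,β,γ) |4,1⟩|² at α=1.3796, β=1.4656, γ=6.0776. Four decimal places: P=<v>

Split into d^4_{1,1}(β=1.4656) × two z-phases.
Half-angle: c=0.743304, s=0.668954. N=√(120·6·120·6)=720.000000
k∈{0,1,2,3} keeps every argument non-negative
  k=0: (−1)^0·720.0000/(720)·0.7433^8·0.6690^0 = +0.093182
  k=1: (−1)^1·720.0000/(48)·0.7433^6·0.6690^2 = -1.132095
  k=2: (−1)^2·720.0000/(24)·0.7433^4·0.6690^4 = +1.833882
  k=3: (−1)^3·720.0000/(72)·0.7433^2·0.6690^6 = -0.495118
d^4_{1,1}(1.4656) = +0.093182 -1.132095 +1.833882 -0.495118 = +0.299851
|D^4_{1,1}|² = |d^4_{1,1}(β)|² = (+0.299851)² = 0.089911 (the z-rotation phases have unit modulus)

P=0.0899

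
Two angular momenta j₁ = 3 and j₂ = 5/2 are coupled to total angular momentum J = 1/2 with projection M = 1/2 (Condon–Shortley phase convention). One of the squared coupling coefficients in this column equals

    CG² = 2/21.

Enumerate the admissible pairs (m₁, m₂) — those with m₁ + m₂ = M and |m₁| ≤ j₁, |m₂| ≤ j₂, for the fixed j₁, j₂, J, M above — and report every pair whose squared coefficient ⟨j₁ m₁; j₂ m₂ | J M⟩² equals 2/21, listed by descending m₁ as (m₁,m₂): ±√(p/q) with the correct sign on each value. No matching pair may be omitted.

Admissible pairs with m₁+m₂ = M = 1/2: (-2,5/2), (-1,3/2), (0,1/2), (1,-1/2), (2,-3/2), (3,-5/2)
  (m₁,m₂)=(3,-5/2): CG² = 2/7, CG = +√(2/7)
  (m₁,m₂)=(2,-3/2): CG² = 5/21, CG = −√(5/21)
  (m₁,m₂)=(1,-1/2): CG² = 4/21, CG = +√(4/21)
  (m₁,m₂)=(0,1/2): CG² = 1/7, CG = −√(1/7)
  (m₁,m₂)=(-1,3/2): CG² = 2/21, CG = +√(2/21)   ← matches the target
  (m₁,m₂)=(-2,5/2): CG² = 1/21, CG = −√(1/21)
Pairs with CG² = 2/21: (-1,3/2): +√(2/21)

(-1,3/2): +√(2/21)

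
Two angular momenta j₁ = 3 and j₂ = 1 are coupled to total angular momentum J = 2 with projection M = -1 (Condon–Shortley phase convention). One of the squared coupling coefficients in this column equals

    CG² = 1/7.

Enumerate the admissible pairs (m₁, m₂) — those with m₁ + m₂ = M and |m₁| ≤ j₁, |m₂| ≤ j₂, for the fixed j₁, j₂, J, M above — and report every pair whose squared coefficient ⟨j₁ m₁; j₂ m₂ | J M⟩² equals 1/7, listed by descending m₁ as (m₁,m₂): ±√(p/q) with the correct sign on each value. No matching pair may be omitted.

Admissible pairs with m₁+m₂ = M = -1: (-2,1), (-1,0), (0,-1)
  (m₁,m₂)=(0,-1): CG² = 1/7, CG = +√(1/7)   ← matches the target
  (m₁,m₂)=(-1,0): CG² = 8/21, CG = −√(8/21)
  (m₁,m₂)=(-2,1): CG² = 10/21, CG = +√(10/21)
Pairs with CG² = 1/7: (0,-1): +√(1/7)

(0,-1): +√(1/7)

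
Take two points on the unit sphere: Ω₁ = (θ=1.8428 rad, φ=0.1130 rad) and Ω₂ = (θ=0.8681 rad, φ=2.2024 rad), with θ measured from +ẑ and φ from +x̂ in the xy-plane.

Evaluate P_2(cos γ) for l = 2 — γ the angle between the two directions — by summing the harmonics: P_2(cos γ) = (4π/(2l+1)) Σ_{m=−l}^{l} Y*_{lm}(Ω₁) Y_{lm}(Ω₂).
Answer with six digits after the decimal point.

Expand P_2 via completeness: Σ_{m} conj(Y_{2,m}) at Ω₁ times Y_{2,m} at Ω₂ —
  [-2]  conj(Y_{2,-2})(Ω₁) = (0.349279, 0.080309) ; Y_{2,-2}(Ω₂) = (-0.068102, 0.214380) ; Δ = (-0.041003, 0.069409)
  [-1]  conj(Y_{2,-1})(Ω₁) = (-0.198648, -0.022543) ; Y_{2,-1}(Ω₂) = (-0.224959, -0.307500) ; Δ = (0.037756, 0.066156)
  [+0]  conj(Y_{2,0})(Ω₁) = (-0.247097, -0.000000) ; Y_{2,0}(Ω₂) = (0.079802, 0.000000) ; Δ = (-0.019719, -0.000000)
  [+1]  conj(Y_{2,1})(Ω₁) = (0.198648, -0.022543) ; Y_{2,1}(Ω₂) = (0.224959, -0.307500) ; Δ = (0.037756, -0.066156)
  [+2]  conj(Y_{2,2})(Ω₁) = (0.349279, -0.080309) ; Y_{2,2}(Ω₂) = (-0.068102, -0.214380) ; Δ = (-0.041003, -0.069409)
Total Σ_m = (-0.026214, -0.000000). Multiply by 2.513274: (-0.065884, -0.000000). P_2(cos γ) = -0.065884

-0.065884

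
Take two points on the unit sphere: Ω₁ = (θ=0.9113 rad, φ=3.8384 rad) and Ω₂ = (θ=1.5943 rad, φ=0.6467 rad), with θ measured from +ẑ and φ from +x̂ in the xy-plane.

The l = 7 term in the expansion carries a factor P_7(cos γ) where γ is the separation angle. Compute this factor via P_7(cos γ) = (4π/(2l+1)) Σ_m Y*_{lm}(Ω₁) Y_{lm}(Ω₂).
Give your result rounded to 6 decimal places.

0.253105

Addition theorem: P_7(cos γ) = (4π/15) Σ_m Y*_{lm}(Ω₁) Y_{lm}(Ω₂), m = −7…7:
  term(m=-7) = -0.04513 - 0.01651j   from Y*(Ω₁)=-0.01584 + 0.09497j, Y(Ω₂)=-0.09204 + 0.49051j
  term(m=-6) = -0.01171 - 0.00363j   from Y*(Ω₁)=-0.14157 - 0.24077j, Y(Ω₂)=0.03246 - 0.02955j
  term(m=-5) = 0.15471 + 0.03959j   from Y*(Ω₁)=0.41348 + 0.14740j, Y(Ω₂)=0.36226 - 0.03339j
  term(m=-4) = 0.01667 + 0.00339j   from Y*(Ω₁)=-0.30936 + 0.11446j, Y(Ω₂)=-0.04383 - 0.02716j
  term(m=-3) = 0.02871 + 0.00435j   from Y*(Ω₁)=-0.04401 + 0.07694j, Y(Ω₂)=-0.11825 - 0.30551j
  term(m=-2) = 0.02009 + 0.00202j   from Y*(Ω₁)=-0.06482 - 0.36198j, Y(Ω₂)=-0.01503 + 0.05280j
  term(m=-1) = -0.02196 - 0.00110j   from Y*(Ω₁)=0.05361 + 0.04486j, Y(Ω₂)=-0.25102 + 0.18952j
  term(m=+0) = 0.01937 + 0.00000j   from Y*(Ω₁)=0.34663 + 0.00000j, Y(Ω₂)=0.05589 + 0.00000j
  term(m=+1) = -0.02196 + 0.00110j   from Y*(Ω₁)=-0.05361 + 0.04486j, Y(Ω₂)=0.25102 + 0.18952j
  term(m=+2) = 0.02009 - 0.00202j   from Y*(Ω₁)=-0.06482 + 0.36198j, Y(Ω₂)=-0.01503 - 0.05280j
  term(m=+3) = 0.02871 - 0.00435j   from Y*(Ω₁)=0.04401 + 0.07694j, Y(Ω₂)=0.11825 - 0.30551j
  term(m=+4) = 0.01667 - 0.00339j   from Y*(Ω₁)=-0.30936 - 0.11446j, Y(Ω₂)=-0.04383 + 0.02716j
  term(m=+5) = 0.15471 - 0.03959j   from Y*(Ω₁)=-0.41348 + 0.14740j, Y(Ω₂)=-0.36226 - 0.03339j
  term(m=+6) = -0.01171 + 0.00363j   from Y*(Ω₁)=-0.14157 + 0.24077j, Y(Ω₂)=0.03246 + 0.02955j
  term(m=+7) = -0.04513 + 0.01651j   from Y*(Ω₁)=0.01584 + 0.09497j, Y(Ω₂)=0.09204 + 0.49051j
Σ over m = 0.30212 + 0.00000j; ×(4π/15) → 0.25310 + 0.00000j. Real part: 0.253105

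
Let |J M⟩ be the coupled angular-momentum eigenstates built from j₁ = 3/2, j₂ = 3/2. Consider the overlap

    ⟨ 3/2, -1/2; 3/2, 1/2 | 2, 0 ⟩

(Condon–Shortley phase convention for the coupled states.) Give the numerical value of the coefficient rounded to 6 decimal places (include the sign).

−√(1/4) = -0.500000

triangle: 1!×2!×2!/6! = 4/720
(j±m)!: 1!×2!×2!×1!×2!×2! = 16
prefactor² = (2J+1)×Δ×N² = 4/9
  k=0: +1/(0!×1!×2!×2!×0!×0!) = 1/4
  k=1: −1/(1!×0!×1!×1!×1!×1!) = -1
Σ = -3/4  ⇒  CG² = 4/9×(-3/4)² = 1/4
CG = −√(1/4) = -0.500000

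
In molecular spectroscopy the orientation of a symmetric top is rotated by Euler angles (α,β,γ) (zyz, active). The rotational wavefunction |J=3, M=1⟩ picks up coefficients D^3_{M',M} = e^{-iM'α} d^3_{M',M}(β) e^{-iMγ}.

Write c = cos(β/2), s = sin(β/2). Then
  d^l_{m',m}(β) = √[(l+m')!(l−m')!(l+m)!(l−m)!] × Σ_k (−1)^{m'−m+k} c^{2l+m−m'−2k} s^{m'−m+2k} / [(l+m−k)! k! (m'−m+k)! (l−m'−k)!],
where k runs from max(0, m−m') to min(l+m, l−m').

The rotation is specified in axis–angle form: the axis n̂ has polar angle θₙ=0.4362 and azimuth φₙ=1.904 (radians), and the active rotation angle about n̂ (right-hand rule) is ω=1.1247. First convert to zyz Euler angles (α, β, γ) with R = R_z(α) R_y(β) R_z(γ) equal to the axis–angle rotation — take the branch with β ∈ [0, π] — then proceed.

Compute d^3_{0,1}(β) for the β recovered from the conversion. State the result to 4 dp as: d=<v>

Axis–angle → zyz. n̂ = (sinθₙcosφₙ, sinθₙsinφₙ, cosθₙ) = (-0.138187, +0.399261, +0.906364), ω = 1.1247.
R = I cosω + sinω [n̂]ₓ + (1−cosω) n̂n̂ᵀ gives
  R = [+0.442304, -0.849034, +0.288978; +0.786297, +0.522080, +0.330409; -0.431398, +0.081081, +0.898511]
β = atan2(√(R₁₃²+R₂₃²), R₃₃) = 0.454432; α = atan2(R₂₃, R₁₃) mod 2π = 0.852189; γ = atan2(R₃₂, −R₃₁) mod 2π = 0.185782
d^3_{0,1}(β=0.4544) via the finite sum:
With c≡cos(β/2)=0.974297 and s≡sin(β/2)=0.225266, N=[6·6·24·2]^{1/2}=41.569219
k: max(0,(1)−(0))=1 … min(3+(1),3−(0))=3
  k=1: (−1)^0·41.5692/(12)·0.9743^5·0.2253^1 = +0.685084
  k=2: (−1)^1·41.5692/(4)·0.9743^3·0.2253^3 = -0.109868
  k=3: (−1)^2·41.5692/(12)·0.9743^1·0.2253^5 = +0.001958
d^3_{0,1}(0.4544) = +0.685084 -0.109868 +0.001958 = +0.577173

d=0.5772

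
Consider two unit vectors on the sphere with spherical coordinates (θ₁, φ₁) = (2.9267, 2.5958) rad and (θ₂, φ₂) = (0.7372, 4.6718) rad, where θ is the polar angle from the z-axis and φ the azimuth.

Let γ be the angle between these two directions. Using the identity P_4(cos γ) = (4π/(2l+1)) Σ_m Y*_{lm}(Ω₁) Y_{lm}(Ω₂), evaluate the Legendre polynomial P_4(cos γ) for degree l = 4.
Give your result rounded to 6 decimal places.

-0.253912

Term-by-term m-sum for l=4 (normalisation 4π/9 = 1.396263):
  m=-4: (-0.000526, -0.000749) × (0.089173, 0.014606) = (-0.000036, -0.000074)  (running Σ = (-0.000036, -0.000074))
  m=-3: (-0.000789, -0.011832) × (0.034191, -0.279403) = (-0.003333, -0.000184)  (running Σ = (-0.003369, -0.000259))
  m=-2: (0.039850, -0.076692) × (-0.427417, -0.034773) = (-0.019699, 0.031394)  (running Σ = (-0.023068, 0.031135))
  m=-1: (0.310155, -0.188367) × (-0.007995, 0.196874) = (0.034605, 0.062567)  (running Σ = (0.011537, 0.093703))
  m=0: (0.661527, -0.000000) × (-0.309775, 0.000000) = (-0.204924, 0.000000)  (running Σ = (-0.193388, 0.093703))
  m=1: (-0.310155, -0.188367) × (0.007995, 0.196874) = (0.034605, -0.062567)  (running Σ = (-0.158783, 0.031135))
  m=2: (0.039850, 0.076692) × (-0.427417, 0.034773) = (-0.019699, -0.031394)  (running Σ = (-0.178482, -0.000259))
  m=3: (0.000789, -0.011832) × (-0.034191, -0.279403) = (-0.003333, 0.000184)  (running Σ = (-0.181815, -0.000074))
  m=4: (-0.000526, 0.000749) × (0.089173, -0.014606) = (-0.000036, 0.000074)  (running Σ = (-0.181851, -0.000000))
Accumulated sum (-0.181851, -0.000000); after 4π/(2l+1) scaling, (-0.253912, -0.000000) ⇒ P_4 = -0.253912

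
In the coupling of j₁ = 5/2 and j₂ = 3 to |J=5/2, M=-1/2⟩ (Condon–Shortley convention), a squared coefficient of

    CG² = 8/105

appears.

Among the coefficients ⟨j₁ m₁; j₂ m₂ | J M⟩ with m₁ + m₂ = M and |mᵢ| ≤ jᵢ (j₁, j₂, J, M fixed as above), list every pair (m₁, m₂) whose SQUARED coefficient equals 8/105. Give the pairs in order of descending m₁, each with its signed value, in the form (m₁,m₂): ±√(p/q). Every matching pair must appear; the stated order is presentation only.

Admissible pairs with m₁+m₂ = M = -1/2: (-5/2,2), (-3/2,1), (-1/2,0), (1/2,-1), (3/2,-2), (5/2,-3)
  (m₁,m₂)=(5/2,-3): CG² = 5/21, CG = +√(5/21)
  (m₁,m₂)=(3/2,-2): CG² = 1/14, CG = +√(1/14)
  (m₁,m₂)=(1/2,-1): CG² = 8/35, CG = −√(8/35)
  (m₁,m₂)=(-1/2,0): CG² = 8/105, CG = +√(8/105)   ← matches the target
  (m₁,m₂)=(-3/2,1): CG² = 1/35, CG = +√(1/35)
  (m₁,m₂)=(-5/2,2): CG² = 5/14, CG = −√(5/14)
Pairs with CG² = 8/105: (-1/2,0): +√(8/105)

(-1/2,0): +√(8/105)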